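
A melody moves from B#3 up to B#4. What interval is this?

B to B is the same letter name, plus an octave: an octave.
B#3 to B#4 is 12 semitones, matching the perfect octave exactly, so the quality is perfect.

P8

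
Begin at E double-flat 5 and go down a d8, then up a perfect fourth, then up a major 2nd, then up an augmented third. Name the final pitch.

D sharp 5

Down a diminished octave from Ebb5: Eb4 (11 semitones down).
Up a perfect fourth from Eb4: Ab4 (5 semitones up).
Up a major second from Ab4: Bb4 (2 semitones up).
An augmented third up from Bb4 is D#5.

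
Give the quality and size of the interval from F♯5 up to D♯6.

F to D spans six letter names (F-G-A-B-C-D): a sixth.
The major sixth spans 9 semitones, and F#5 to D#6 is exactly 9 semitones — so this is a major sixth.

major sixth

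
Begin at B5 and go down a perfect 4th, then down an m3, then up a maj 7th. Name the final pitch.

A perfect fourth down from B5 is F#5.
Down a minor third from F#5: D#5 (3 semitones down).
A major seventh up from D#5 is C##6.

C##6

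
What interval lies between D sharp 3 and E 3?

D to E spans two letter names (D-E) — that makes it a second of some quality.
A major second would be 2 semitones, but D#3 to E3 is 1 — one semitone narrower, making it a minor second.

m2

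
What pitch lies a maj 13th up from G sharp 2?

E sharp 4

Six letters up from G (plus an octave) reaches E.
Moving 21 semitones up from G#2 (the size of a major thirteenth) reaches E#4.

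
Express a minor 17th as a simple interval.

Take out 2 octaves (14 from the number): 17 − 14 = 3.
That makes a minor seventeenth a compound minor third — 2 octaves plus a minor third.

minor 3rd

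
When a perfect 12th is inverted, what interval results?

First reduce the compound perfect twelfth to its simple form, a perfect fifth.
The rule of nine gives the new number: 9 − 5 = 4, so a fifth becomes a fourth.
The quality also flips — perfect stays perfect — giving a perfect fourth.

perfect fourth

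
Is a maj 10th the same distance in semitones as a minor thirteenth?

No

A major tenth spans 16 semitones; a minor thirteenth spans 20 semitones. They differ by 4.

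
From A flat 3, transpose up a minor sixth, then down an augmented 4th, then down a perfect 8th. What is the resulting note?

C double-flat 3

Ab3 up a minor sixth → Fb4 (8 semitones).
An augmented fourth down from Fb4 is Cbb4.
Down a perfect octave from Cbb4: Cbb3 (12 semitones down).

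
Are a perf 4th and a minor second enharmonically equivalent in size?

5 semitones (perfect fourth) vs 1 semitone (minor second): not equal.

No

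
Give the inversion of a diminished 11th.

augmented 5th

First reduce the compound diminished eleventh to its simple form, a diminished fourth.
The rule of nine gives the new number: 9 − 4 = 5, so a fourth becomes a fifth.
And diminished becomes augmented under inversion, so we get an augmented fifth.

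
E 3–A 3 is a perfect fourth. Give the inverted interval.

Inverted interval numbers add to nine, so a fourth pairs with a fifth (4 + 5 = 9).
Quality inverts too: perfect stays perfect. That makes the inversion a perfect fifth.

perfect 5th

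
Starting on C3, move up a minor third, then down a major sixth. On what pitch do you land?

Gb2

A minor third up from C3 is Eb3.
Eb3 down a major sixth → Gb2 (9 semitones).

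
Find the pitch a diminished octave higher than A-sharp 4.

A 5

The letter stays A (same as the start), shifted an octave up.
A diminished octave spans 11 semitones, so from A#4 the target pitch is A5.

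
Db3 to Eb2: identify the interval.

Descending from Db3 to Eb2 is the same interval as ascending Eb2 to Db3.
E to D spans seven letter names (E-F-G-A-B-C-D), so the interval is some kind of seventh.
A major seventh would be 11 semitones, but Eb2 to Db3 is 10 — one semitone narrower, making it a minor seventh.

m7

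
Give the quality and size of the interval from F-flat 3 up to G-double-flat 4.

m9

F to G spans two letter names (F-G), plus an octave: a ninth.
A major ninth would be 14 semitones, but Fb3 to Gbb4 is 13 — one semitone narrower, making it a minor ninth.
(Equivalently, a compound minor second: a minor second plus an octave.)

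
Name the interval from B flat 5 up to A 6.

major seventh

B to A spans seven letter names (B-C-D-E-F-G-A), so the interval is some kind of seventh.
The major seventh spans 11 semitones, and Bb5 to A6 is exactly 11 semitones — so this is a major seventh.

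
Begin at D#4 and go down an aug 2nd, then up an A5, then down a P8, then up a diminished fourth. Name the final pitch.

C4

Down an augmented second from D#4: C4 (3 semitones down).
An augmented fifth up from C4 is G#4.
G#4 down a perfect octave → G#3 (12 semitones).
A diminished fourth up from G#3 is C4.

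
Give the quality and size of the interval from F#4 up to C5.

diminished fifth

F to C spans five letter names (F-G-A-B-C), so the interval is some kind of fifth.
The perfect fifth is 7 semitones; here we have 6, one semitone narrower: diminished.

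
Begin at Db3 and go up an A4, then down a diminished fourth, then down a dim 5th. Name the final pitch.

G##2

Up an augmented fourth from Db3: G3 (6 semitones up).
G3 down a diminished fourth → D#3 (4 semitones).
D#3 down a diminished fifth → G##2 (6 semitones).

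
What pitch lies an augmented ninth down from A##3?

Two letters down from A (plus an octave) reaches G.
Moving 15 semitones down from A##3 (the size of an augmented ninth) reaches G#2.

G#2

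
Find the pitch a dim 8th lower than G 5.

An octave keeps the letter name G, an octave down from G.
Moving 11 semitones down from G5 (the size of a diminished octave) reaches G#4.

G-sharp 4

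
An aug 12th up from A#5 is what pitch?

E##7

Counting five letter names plus an octave up from A lands on E.
An augmented twelfth is 20 semitones; 20 semitones up from A#5 gives E##7.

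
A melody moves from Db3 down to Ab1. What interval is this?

perfect eleventh

Descending from Db3 to Ab1 is the same interval as ascending Ab1 to Db3.
A to D spans four letter names (A-B-C-D), plus an octave: an eleventh.
Counting semitones, Ab1→Db3 is 17, which is the perfect eleventh.
(Equivalently, a compound perfect fourth: a perfect fourth plus an octave.)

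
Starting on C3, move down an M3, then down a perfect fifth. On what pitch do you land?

Down a major third from C3: Ab2 (4 semitones down).
Ab2 down a perfect fifth → Db2 (7 semitones).

Db2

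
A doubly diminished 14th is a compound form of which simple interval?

doubly diminished seventh

Take out an octave (7 from the number): 14 − 7 = 7.
That makes a doubly diminished fourteenth a compound doubly diminished seventh — an octave plus a doubly diminished seventh.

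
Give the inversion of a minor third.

Interval numbers invert to sum to nine: 3 + 6 = 9, so a third inverts to a sixth.
The quality also flips — minor becomes major — giving a major sixth.

M6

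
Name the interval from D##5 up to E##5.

D to E spans two letter names (D-E), so the interval is some kind of second.
The major second spans 2 semitones, and D##5 to E##5 is exactly 2 semitones — so this is a major second.

M2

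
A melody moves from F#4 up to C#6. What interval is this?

F to C spans five letter names (F-G-A-B-C), plus an octave: a twelfth.
F#4 to C#6 is 19 semitones, matching the perfect twelfth exactly, so the quality is perfect.
(Equivalently, a compound perfect fifth: a perfect fifth plus an octave.)

perfect 12th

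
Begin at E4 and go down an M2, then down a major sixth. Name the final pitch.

A major second down from E4 is D4.
A major sixth down from D4 is F3.

F3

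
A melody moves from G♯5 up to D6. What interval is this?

diminished fifth

G to D spans five letter names (G-A-B-C-D) — that makes it a fifth of some quality.
A perfect fifth would be 7 semitones; G#5 to D6 is 6, one semitone narrower, so the interval is diminished.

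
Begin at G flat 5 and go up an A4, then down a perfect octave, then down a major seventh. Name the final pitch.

Up an augmented fourth from Gb5: C6 (6 semitones up).
C6 down a perfect octave → C5 (12 semitones).
C5 down a major seventh → Db4 (11 semitones).

D flat 4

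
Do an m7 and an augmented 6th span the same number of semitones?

A minor seventh spans 10 semitones, and an augmented sixth also spans 10 semitones — they're enharmonic.

Yes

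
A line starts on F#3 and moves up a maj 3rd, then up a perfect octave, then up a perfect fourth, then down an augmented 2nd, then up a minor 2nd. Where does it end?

Db5

F#3 up a major third → A#3 (4 semitones).
Up a perfect octave from A#3: A#4 (12 semitones up).
A perfect fourth up from A#4 is D#5.
D#5 down an augmented second → C5 (3 semitones).
C5 up a minor second → Db5 (1 semitone).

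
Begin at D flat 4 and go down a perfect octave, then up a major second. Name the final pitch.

E flat 3

Down a perfect octave from Db4: Db3 (12 semitones down).
Up a major second from Db3: Eb3 (2 semitones up).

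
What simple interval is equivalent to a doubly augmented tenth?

AA3

Each octave removed subtracts seven from the number: 10 − 7 = 3.
Quality carries through unchanged, so the simple form is a doubly augmented third.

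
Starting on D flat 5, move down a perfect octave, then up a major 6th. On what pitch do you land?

B flat 4

Db5 down a perfect octave → Db4 (12 semitones).
A major sixth up from Db4 is Bb4.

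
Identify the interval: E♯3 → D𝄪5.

E to D spans seven letter names (E-F-G-A-B-C-D), plus an octave: a fourteenth.
Counting semitones, E#3→D##5 is 23, which is the major fourteenth.
(Equivalently, a compound major seventh: a major seventh plus an octave.)

major fourteenth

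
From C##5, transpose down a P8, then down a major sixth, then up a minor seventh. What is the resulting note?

D#4

Down a perfect octave from C##5: C##4 (12 semitones down).
C##4 down a major sixth → E#3 (9 semitones).
A minor seventh up from E#3 is D#4.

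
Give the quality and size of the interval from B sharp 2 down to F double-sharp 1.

Descending from B#2 to F##1 is the same interval as ascending F##1 to B#2.
F to B spans four letter names (F-G-A-B), plus an octave — that makes it an eleventh of some quality.
Counting semitones, F##1→B#2 is 17, which is the perfect eleventh.
(Equivalently, a compound perfect fourth: a perfect fourth plus an octave.)

P11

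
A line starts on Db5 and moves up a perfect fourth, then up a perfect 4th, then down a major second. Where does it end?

A perfect fourth up from Db5 is Gb5.
Gb5 up a perfect fourth → Cb6 (5 semitones).
Cb6 down a major second → Bbb5 (2 semitones).

Bbb5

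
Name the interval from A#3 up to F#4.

A to F spans six letter names (A-B-C-D-E-F), so the interval is some kind of sixth.
At 8 semitones, A#3→F#4 falls one short of a major sixth: minor.

minor sixth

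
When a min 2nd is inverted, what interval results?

Inverted interval numbers add to nine, so a second pairs with a seventh (2 + 7 = 9).
And minor becomes major under inversion, so we get a major seventh.

M7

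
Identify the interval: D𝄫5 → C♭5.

Descending from Dbb5 to Cb5 is the same interval as ascending Cb5 to Dbb5.
C to D spans two letter names (C-D), so the interval is some kind of second.
At 1 semitone, Cb5→Dbb5 falls one short of a major second: minor.

minor second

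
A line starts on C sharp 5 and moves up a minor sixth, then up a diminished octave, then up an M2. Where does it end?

B flat 6

A minor sixth up from C#5 is A5.
A5 up a diminished octave → Ab6 (11 semitones).
Up a major second from Ab6: Bb6 (2 semitones up).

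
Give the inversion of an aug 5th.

diminished fourth

Interval numbers invert to sum to nine: 5 + 4 = 9, so a fifth inverts to a fourth.
Quality inverts too: augmented becomes diminished. That makes the inversion a diminished fourth.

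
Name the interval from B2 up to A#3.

M7

B to A spans seven letter names (B-C-D-E-F-G-A), so the interval is some kind of seventh.
Counting semitones, B2→A#3 is 11, which is the major seventh.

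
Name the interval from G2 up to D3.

G to D spans five letter names (G-A-B-C-D) — that makes it a fifth of some quality.
G2 to D3 is 7 semitones, matching the perfect fifth exactly, so the quality is perfect.

perfect fifth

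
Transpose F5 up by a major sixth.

Six letter names up from F: D.
A major sixth is 9 semitones; 9 semitones up from F5 gives D6.

D6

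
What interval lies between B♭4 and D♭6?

B to D spans three letter names (B-C-D), plus an octave, so the interval is some kind of tenth.
Bb4 to Db6 is 15 semitones, a half step short of the major tenth (16), so this is minor.
(Equivalently, a compound minor third: a minor third plus an octave.)

minor 10th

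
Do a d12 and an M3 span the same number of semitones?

No

A diminished twelfth is 18 semitones but a major third is 4 semitones — different sizes.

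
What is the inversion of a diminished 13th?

A3

First reduce the compound diminished thirteenth to its simple form, a diminished sixth.
Interval numbers invert to sum to nine: 6 + 3 = 9, so a sixth inverts to a third.
And diminished becomes augmented under inversion, so we get an augmented third.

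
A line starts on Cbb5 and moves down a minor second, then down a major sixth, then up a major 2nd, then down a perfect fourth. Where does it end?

Bbb3

Cbb5 down a minor second → Bbb4 (1 semitone).
A major sixth down from Bbb4 is Dbb4.
Dbb4 up a major second → Ebb4 (2 semitones).
Down a perfect fourth from Ebb4: Bbb3 (5 semitones down).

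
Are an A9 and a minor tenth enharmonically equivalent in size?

Yes

An augmented ninth spans 15 semitones, and a minor tenth also spans 15 semitones — they're enharmonic.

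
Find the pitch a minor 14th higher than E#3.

D#5

Counting seven letter names plus an octave up from E lands on D.
A minor fourteenth spans 22 semitones, so from E#3 the target pitch is D#5.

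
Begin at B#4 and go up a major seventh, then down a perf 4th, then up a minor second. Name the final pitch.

F##5

B#4 up a major seventh → A##5 (11 semitones).
Down a perfect fourth from A##5: E##5 (5 semitones down).
E##5 up a minor second → F##5 (1 semitone).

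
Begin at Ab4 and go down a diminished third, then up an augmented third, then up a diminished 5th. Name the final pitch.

Ab4 down a diminished third → F#4 (2 semitones).
An augmented third up from F#4 is A##4.
A diminished fifth up from A##4 is E#5.

E#5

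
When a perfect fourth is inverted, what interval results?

P5

Inverted interval numbers add to nine, so a fourth pairs with a fifth (4 + 5 = 9).
Quality inverts too: perfect stays perfect. That makes the inversion a perfect fifth.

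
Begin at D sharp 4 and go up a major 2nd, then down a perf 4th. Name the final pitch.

B sharp 3

D#4 up a major second → E#4 (2 semitones).
Down a perfect fourth from E#4: B#3 (5 semitones down).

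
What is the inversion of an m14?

First reduce the compound minor fourteenth to its simple form, a minor seventh.
Inverted interval numbers add to nine, so a seventh pairs with a second (7 + 2 = 9).
The quality also flips — minor becomes major — giving a major second.

major 2nd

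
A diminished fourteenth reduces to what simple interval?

diminished 7th

Take out an octave (7 from the number): 14 − 7 = 7.
Quality carries through unchanged, so the simple form is a diminished seventh.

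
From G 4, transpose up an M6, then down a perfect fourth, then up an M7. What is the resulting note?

A sharp 5

A major sixth up from G4 is E5.
Down a perfect fourth from E5: B4 (5 semitones down).
Up a major seventh from B4: A#5 (11 semitones up).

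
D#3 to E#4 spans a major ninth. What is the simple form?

major second

Take out an octave (7 from the number): 9 − 7 = 2.
Quality carries through unchanged, so the simple form is a major second.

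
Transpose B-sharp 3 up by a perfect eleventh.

E-sharp 5

Four letters up from B (plus an octave) reaches E.
A perfect eleventh is 17 semitones; 17 semitones up from B#3 gives E#5.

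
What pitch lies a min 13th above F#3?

D5

Counting six letter names plus an octave up from F lands on D.
A minor thirteenth spans 20 semitones, so from F#3 the target pitch is D5.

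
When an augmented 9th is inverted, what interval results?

First reduce the compound augmented ninth to its simple form, an augmented second.
The rule of nine gives the new number: 9 − 2 = 7, so a second becomes a seventh.
Quality inverts too: augmented becomes diminished. That makes the inversion a diminished seventh.

d7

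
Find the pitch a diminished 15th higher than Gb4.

For a fifteenth the letter name doesn't change: still G, two octaves up.
Moving 23 semitones up from Gb4 (the size of a diminished fifteenth) reaches Gbb6.

Gbb6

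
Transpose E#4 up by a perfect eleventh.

A#5

The eleventh's letter: E up four letter names plus an octave → A.
Moving 17 semitones up from E#4 (the size of a perfect eleventh) reaches A#5.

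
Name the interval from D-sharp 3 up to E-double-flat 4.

D to E spans two letter names (D-E), plus an octave: a ninth.
D#3 to Ebb4 spans 11 semitones — three semitones narrower than the major ninth (14) — giving a doubly diminished ninth.

doubly diminished 9th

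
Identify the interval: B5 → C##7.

augmented ninth

B to C spans two letter names (B-C), plus an octave — that makes it a ninth of some quality.
B5 to C##7 spans 15 semitones — one semitone wider than the major ninth (14) — giving an augmented ninth.
(Equivalently, a compound augmented second: an augmented second plus an octave.)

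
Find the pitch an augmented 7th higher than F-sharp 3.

E-double-sharp 4

The seventh takes the letter from F up to E.
Moving 12 semitones up from F#3 (the size of an augmented seventh) reaches E##4.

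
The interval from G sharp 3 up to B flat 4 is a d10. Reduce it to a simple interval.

Each octave removed subtracts seven from the number: 10 − 7 = 3.
Quality carries through unchanged, so the simple form is a diminished third.

d3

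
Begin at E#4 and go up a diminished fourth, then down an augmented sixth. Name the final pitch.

A diminished fourth up from E#4 is A4.
A4 down an augmented sixth → Cb4 (10 semitones).

Cb4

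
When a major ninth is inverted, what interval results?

minor 7th

First reduce the compound major ninth to its simple form, a major second.
Inverted interval numbers add to nine, so a second pairs with a seventh (2 + 7 = 9).
The quality also flips — major becomes minor — giving a minor seventh.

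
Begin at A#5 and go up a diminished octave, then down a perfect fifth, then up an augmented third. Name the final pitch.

F##6

A diminished octave up from A#5 is A6.
A perfect fifth down from A6 is D6.
Up an augmented third from D6: F##6 (5 semitones up).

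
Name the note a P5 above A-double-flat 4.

E-double-flat 5

Five letter names up from A: E.
A perfect fifth is 7 semitones; 7 semitones up from Abb4 gives Ebb5.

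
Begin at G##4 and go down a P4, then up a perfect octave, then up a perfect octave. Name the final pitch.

D##6

A perfect fourth down from G##4 is D##4.
D##4 up a perfect octave → D##5 (12 semitones).
D##5 up a perfect octave → D##6 (12 semitones).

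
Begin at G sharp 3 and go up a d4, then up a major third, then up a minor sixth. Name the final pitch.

A diminished fourth up from G#3 is C4.
Up a major third from C4: E4 (4 semitones up).
Up a minor sixth from E4: C5 (8 semitones up).

C 5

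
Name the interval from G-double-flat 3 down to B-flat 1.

Descending from Gbb3 to Bb1 is the same interval as ascending Bb1 to Gbb3.
B to G spans six letter names (B-C-D-E-F-G), plus an octave — that makes it a thirteenth of some quality.
A major thirteenth would be 21 semitones; Bb1 to Gbb3 is 19, two semitones narrower, so the interval is diminished.
(Equivalently, a compound diminished sixth: a diminished sixth plus an octave.)

diminished 13th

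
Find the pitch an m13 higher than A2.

Counting six letter names plus an octave up from A lands on F.
A minor thirteenth is 20 semitones; 20 semitones up from A2 gives F4.

F4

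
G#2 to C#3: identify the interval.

perfect 4th

G to C spans four letter names (G-A-B-C), so the interval is some kind of fourth.
G#2 to C#3 is 5 semitones, matching the perfect fourth exactly, so the quality is perfect.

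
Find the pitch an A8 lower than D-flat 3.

The letter stays D (same as the start), shifted an octave down.
Moving 13 semitones down from Db3 (the size of an augmented octave) reaches Dbb2.

D-double-flat 2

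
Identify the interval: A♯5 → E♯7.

A to E spans five letter names (A-B-C-D-E), plus an octave — that makes it a twelfth of some quality.
Counting semitones, A#5→E#7 is 19, which is the perfect twelfth.
(Equivalently, a compound perfect fifth: a perfect fifth plus an octave.)

perfect twelfth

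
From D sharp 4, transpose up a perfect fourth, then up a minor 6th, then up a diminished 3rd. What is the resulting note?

Up a perfect fourth from D#4: G#4 (5 semitones up).
A minor sixth up from G#4 is E5.
E5 up a diminished third → Gb5 (2 semitones).

G flat 5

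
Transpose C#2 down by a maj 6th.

E1

The sixth takes the letter from C down to E.
A major sixth is 9 semitones; 9 semitones down from C#2 gives E1.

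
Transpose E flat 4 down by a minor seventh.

Counting seven letter names down from E lands on F.
Moving 10 semitones down from Eb4 (the size of a minor seventh) reaches F3.

F 3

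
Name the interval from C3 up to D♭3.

C to D spans two letter names (C-D), so the interval is some kind of second.
At 1 semitone, C3→Db3 falls one short of a major second: minor.

minor second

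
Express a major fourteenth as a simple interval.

major 7th

Take out an octave (7 from the number): 14 − 7 = 7.
That makes a major fourteenth a compound major seventh — an octave plus a major seventh.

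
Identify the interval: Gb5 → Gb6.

G to G is the same letter name, plus an octave — that makes it an octave of some quality.
Counting semitones, Gb5→Gb6 is 12, which is the perfect octave.

perfect 8th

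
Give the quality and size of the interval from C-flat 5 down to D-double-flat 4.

Descending from Cb5 to Dbb4 is the same interval as ascending Dbb4 to Cb5.
D to C spans seven letter names (D-E-F-G-A-B-C) — that makes it a seventh of some quality.
The major seventh spans 11 semitones, and Dbb4 to Cb5 is exactly 11 semitones — so this is a major seventh.

major seventh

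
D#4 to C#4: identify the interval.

major 2nd

Descending from D#4 to C#4 is the same interval as ascending C#4 to D#4.
C to D spans two letter names (C-D) — that makes it a second of some quality.
Counting semitones, C#4→D#4 is 2, which is the major second.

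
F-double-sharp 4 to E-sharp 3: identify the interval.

Descending from F##4 to E#3 is the same interval as ascending E#3 to F##4.
E to F spans two letter names (E-F), plus an octave, so the interval is some kind of ninth.
The major ninth spans 14 semitones, and E#3 to F##4 is exactly 14 semitones — so this is a major ninth.
(Equivalently, a compound major second: a major second plus an octave.)

M9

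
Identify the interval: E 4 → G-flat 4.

diminished third

E to G spans three letter names (E-F-G) — that makes it a third of some quality.
E4 to Gb4 spans 2 semitones — two semitones narrower than the major third (4) — giving a diminished third.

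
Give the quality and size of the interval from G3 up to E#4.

G to E spans six letter names (G-A-B-C-D-E), so the interval is some kind of sixth.
The major sixth is 9 semitones; here we have 10, one semitone wider: augmented.

augmented sixth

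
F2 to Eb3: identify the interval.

F to E spans seven letter names (F-G-A-B-C-D-E) — that makes it a seventh of some quality.
At 10 semitones, F2→Eb3 falls one short of a major seventh: minor.

m7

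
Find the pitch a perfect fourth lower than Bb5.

Four letter names down from B: F.
A perfect fourth spans 5 semitones, so from Bb5 the target pitch is F5.

F5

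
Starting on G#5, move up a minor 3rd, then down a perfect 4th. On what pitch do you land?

Up a minor third from G#5: B5 (3 semitones up).
B5 down a perfect fourth → F#5 (5 semitones).

F#5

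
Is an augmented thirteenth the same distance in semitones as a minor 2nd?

No

An augmented thirteenth spans 22 semitones; a minor second spans 1 semitone. They differ by 21.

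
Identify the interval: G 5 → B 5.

major third

G to B spans three letter names (G-A-B), so the interval is some kind of third.
Counting semitones, G5→B5 is 4, which is the major third.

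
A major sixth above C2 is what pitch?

A2

Six letter names up from C: A.
A major sixth is 9 semitones; 9 semitones up from C2 gives A2.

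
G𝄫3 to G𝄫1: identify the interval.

perfect fifteenth

Descending from Gbb3 to Gbb1 is the same interval as ascending Gbb1 to Gbb3.
G to G is the same letter name, plus 2 octaves: a fifteenth.
Counting semitones, Gbb1→Gbb3 is 24, which is the perfect fifteenth.
(Equivalently, a compound perfect octave: a perfect octave plus an octave.)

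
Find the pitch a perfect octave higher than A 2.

A 3

The letter stays A (same as the start), shifted an octave up.
Moving 12 semitones up from A2 (the size of a perfect octave) reaches A3.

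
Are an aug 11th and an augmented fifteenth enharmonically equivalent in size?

No

An augmented eleventh spans 18 semitones; an augmented fifteenth spans 25 semitones. They differ by 7.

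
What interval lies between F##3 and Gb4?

F to G spans two letter names (F-G), plus an octave: a ninth.
A major ninth would be 14 semitones; F##3 to Gb4 is 11, three semitones narrower, so the interval is doubly diminished.

doubly diminished ninth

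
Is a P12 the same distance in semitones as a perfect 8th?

19 semitones (perfect twelfth) vs 12 semitones (perfect octave): not equal.

No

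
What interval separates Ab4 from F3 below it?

minor tenth

Descending from Ab4 to F3 is the same interval as ascending F3 to Ab4.
F to A spans three letter names (F-G-A), plus an octave, so the interval is some kind of tenth.
A major tenth would be 16 semitones, but F3 to Ab4 is 15 — one semitone narrower, making it a minor tenth.
(Equivalently, a compound minor third: a minor third plus an octave.)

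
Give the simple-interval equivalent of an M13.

Each octave removed subtracts seven from the number: 13 − 7 = 6.
So a major thirteenth is an octave plus a major sixth. The quality is unchanged.

major 6th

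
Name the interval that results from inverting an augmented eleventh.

First reduce the compound augmented eleventh to its simple form, an augmented fourth.
Inverted interval numbers add to nine, so a fourth pairs with a fifth (4 + 5 = 9).
The quality also flips — augmented becomes diminished — giving a diminished fifth.

diminished fifth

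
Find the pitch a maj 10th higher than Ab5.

Counting three letter names plus an octave up from A lands on C.
A major tenth is 16 semitones; 16 semitones up from Ab5 gives C7.

C7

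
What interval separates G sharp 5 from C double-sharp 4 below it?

Descending from G#5 to C##4 is the same interval as ascending C##4 to G#5.
C to G spans five letter names (C-D-E-F-G), plus an octave, so the interval is some kind of twelfth.
A perfect twelfth would be 19 semitones; C##4 to G#5 is 18, one semitone narrower, so the interval is diminished.
(Equivalently, a compound diminished fifth: a diminished fifth plus an octave.)

d12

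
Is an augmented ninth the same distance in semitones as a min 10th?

An augmented ninth spans 15 semitones, and a minor tenth also spans 15 semitones — they're enharmonic.

Yes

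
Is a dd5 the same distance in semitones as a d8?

A doubly diminished fifth is 5 semitones but a diminished octave is 11 semitones — different sizes.

No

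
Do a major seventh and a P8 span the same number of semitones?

No

A major seventh spans 11 semitones; a perfect octave spans 12 semitones. They differ by 1.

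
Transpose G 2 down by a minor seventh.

A 1

Counting seven letter names down from G lands on A.
A minor seventh spans 10 semitones, so from G2 the target pitch is A1.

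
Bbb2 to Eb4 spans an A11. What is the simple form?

augmented fourth

Each octave removed subtracts seven from the number: 11 − 7 = 4.
That makes an augmented eleventh a compound augmented fourth — an octave plus an augmented fourth.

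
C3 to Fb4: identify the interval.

diminished eleventh

C to F spans four letter names (C-D-E-F), plus an octave — that makes it an eleventh of some quality.
C3 to Fb4 spans 16 semitones — one semitone narrower than the perfect eleventh (17) — giving a diminished eleventh.
(Equivalently, a compound diminished fourth: a diminished fourth plus an octave.)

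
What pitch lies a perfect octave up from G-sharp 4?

For an octave the letter name doesn't change: still G, an octave up.
A perfect octave is 12 semitones; 12 semitones up from G#4 gives G#5.

G-sharp 5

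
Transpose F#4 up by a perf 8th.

For an octave the letter name doesn't change: still F, an octave up.
A perfect octave spans 12 semitones, so from F#4 the target pitch is F#5.

F#5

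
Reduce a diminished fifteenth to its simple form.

diminished 8th

Take out an octave (7 from the number): 15 − 7 = 8.
That makes a diminished fifteenth a compound diminished octave — an octave plus a diminished octave.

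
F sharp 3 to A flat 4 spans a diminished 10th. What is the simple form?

d3

Subtracting seven from the interval number removes an octave: 10 − 7 = 3.
That makes a diminished tenth a compound diminished third — an octave plus a diminished third.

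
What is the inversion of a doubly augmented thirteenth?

dd3

First reduce the compound doubly augmented thirteenth to its simple form, a doubly augmented sixth.
The rule of nine gives the new number: 9 − 6 = 3, so a sixth becomes a third.
The quality also flips — doubly augmented becomes doubly diminished — giving a doubly diminished third.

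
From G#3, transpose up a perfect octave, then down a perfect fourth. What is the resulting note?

A perfect octave up from G#3 is G#4.
G#4 down a perfect fourth → D#4 (5 semitones).

D#4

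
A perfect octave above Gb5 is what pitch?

Gb6

For an octave the letter name doesn't change: still G, an octave up.
A perfect octave is 12 semitones; 12 semitones up from Gb5 gives Gb6.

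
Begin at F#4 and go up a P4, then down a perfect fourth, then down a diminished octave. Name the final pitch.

F#4 up a perfect fourth → B4 (5 semitones).
Down a perfect fourth from B4: F#4 (5 semitones down).
A diminished octave down from F#4 is F##3.

F##3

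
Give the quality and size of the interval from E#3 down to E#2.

perfect 8th

Descending from E#3 to E#2 is the same interval as ascending E#2 to E#3.
E to E is the same letter name, plus an octave — that makes it an octave of some quality.
The perfect octave spans 12 semitones, and E#2 to E#3 is exactly 12 semitones — so this is a perfect octave.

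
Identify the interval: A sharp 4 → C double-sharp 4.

minor sixth

Descending from A#4 to C##4 is the same interval as ascending C##4 to A#4.
C to A spans six letter names (C-D-E-F-G-A): a sixth.
C##4 to A#4 is 8 semitones, a half step short of the major sixth (9), so this is minor.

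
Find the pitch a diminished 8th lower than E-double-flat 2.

An octave keeps the letter name E, an octave down from E.
A diminished octave spans 11 semitones, so from Ebb2 the target pitch is Eb1.

E-flat 1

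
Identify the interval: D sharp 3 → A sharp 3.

perfect fifth

D to A spans five letter names (D-E-F-G-A) — that makes it a fifth of some quality.
The perfect fifth spans 7 semitones, and D#3 to A#3 is exactly 7 semitones — so this is a perfect fifth.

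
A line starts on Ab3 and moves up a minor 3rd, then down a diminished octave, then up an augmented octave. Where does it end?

C#4

Ab3 up a minor third → Cb4 (3 semitones).
A diminished octave down from Cb4 is C3.
C3 up an augmented octave → C#4 (13 semitones).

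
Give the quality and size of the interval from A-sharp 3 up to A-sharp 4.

A to A is the same letter name, plus an octave: an octave.
A#3 to A#4 is 12 semitones, matching the perfect octave exactly, so the quality is perfect.

P8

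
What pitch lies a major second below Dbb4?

Cbb4

Two letter names down from D: C.
A major second is 2 semitones; 2 semitones down from Dbb4 gives Cbb4.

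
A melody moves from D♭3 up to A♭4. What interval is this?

D to A spans five letter names (D-E-F-G-A), plus an octave, so the interval is some kind of twelfth.
Counting semitones, Db3→Ab4 is 19, which is the perfect twelfth.
(Equivalently, a compound perfect fifth: a perfect fifth plus an octave.)

perfect 12th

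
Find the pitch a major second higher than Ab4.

Bb4

The second takes the letter from A up to B.
Moving 2 semitones up from Ab4 (the size of a major second) reaches Bb4.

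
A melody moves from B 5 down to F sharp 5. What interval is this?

Descending from B5 to F#5 is the same interval as ascending F#5 to B5.
F to B spans four letter names (F-G-A-B), so the interval is some kind of fourth.
Counting semitones, F#5→B5 is 5, which is the perfect fourth.

P4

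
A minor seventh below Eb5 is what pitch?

Counting seven letter names down from E lands on F.
Moving 10 semitones down from Eb5 (the size of a minor seventh) reaches F4.

F4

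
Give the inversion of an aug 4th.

d5

The rule of nine gives the new number: 9 − 4 = 5, so a fourth becomes a fifth.
The quality also flips — augmented becomes diminished — giving a diminished fifth.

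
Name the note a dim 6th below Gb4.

Six letter names down from G: B.
A diminished sixth spans 7 semitones, so from Gb4 the target pitch is B3.

B3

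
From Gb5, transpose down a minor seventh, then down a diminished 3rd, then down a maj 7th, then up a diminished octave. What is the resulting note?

Gb4

Down a minor seventh from Gb5: Ab4 (10 semitones down).
Down a diminished third from Ab4: F#4 (2 semitones down).
F#4 down a major seventh → G3 (11 semitones).
A diminished octave up from G3 is Gb4.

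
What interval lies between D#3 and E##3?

augmented second

D to E spans two letter names (D-E): a second.
D#3 to E##3 spans 3 semitones — one semitone wider than the major second (2) — giving an augmented second.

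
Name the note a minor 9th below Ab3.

G2

The ninth's letter: A down two letter names plus an octave → G.
A minor ninth spans 13 semitones, so from Ab3 the target pitch is G2.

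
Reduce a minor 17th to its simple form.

minor third

Take out 2 octaves (14 from the number): 17 − 14 = 3.
That makes a minor seventeenth a compound minor third — 2 octaves plus a minor third.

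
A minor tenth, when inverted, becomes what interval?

First reduce the compound minor tenth to its simple form, a minor third.
The rule of nine gives the new number: 9 − 3 = 6, so a third becomes a sixth.
Quality inverts too: minor becomes major. That makes the inversion a major sixth.

major sixth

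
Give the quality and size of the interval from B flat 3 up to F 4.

P5

B to F spans five letter names (B-C-D-E-F) — that makes it a fifth of some quality.
The perfect fifth spans 7 semitones, and Bb3 to F4 is exactly 7 semitones — so this is a perfect fifth.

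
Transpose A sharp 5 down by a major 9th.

The ninth's letter: A down two letter names plus an octave → G.
A major ninth spans 14 semitones, so from A#5 the target pitch is G#4.

G sharp 4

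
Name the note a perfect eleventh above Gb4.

Four letters up from G (plus an octave) reaches C.
A perfect eleventh spans 17 semitones, so from Gb4 the target pitch is Cb6.

Cb6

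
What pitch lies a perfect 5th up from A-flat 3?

E-flat 4

The fifth takes the letter from A up to E.
A perfect fifth is 7 semitones; 7 semitones up from Ab3 gives Eb4.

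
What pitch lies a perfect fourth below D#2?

Four letter names down from D: A.
A perfect fourth spans 5 semitones, so from D#2 the target pitch is A#1.

A#1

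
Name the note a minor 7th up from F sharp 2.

Counting seven letter names up from F lands on E.
Moving 10 semitones up from F#2 (the size of a minor seventh) reaches E3.

E 3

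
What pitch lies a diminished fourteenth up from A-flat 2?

Seven letters up from A (plus an octave) reaches G.
A diminished fourteenth is 21 semitones; 21 semitones up from Ab2 gives Gbb4.

G-double-flat 4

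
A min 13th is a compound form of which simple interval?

Take out an octave (7 from the number): 13 − 7 = 6.
Quality carries through unchanged, so the simple form is a minor sixth.

minor sixth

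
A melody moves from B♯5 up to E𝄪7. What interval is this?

B to E spans four letter names (B-C-D-E), plus an octave, so the interval is some kind of eleventh.
A perfect eleventh would be 17 semitones; B#5 to E##7 is 18, one semitone wider, so the interval is augmented.
(Equivalently, a compound augmented fourth: an augmented fourth plus an octave.)

augmented eleventh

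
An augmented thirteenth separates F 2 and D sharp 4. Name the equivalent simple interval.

Take out an octave (7 from the number): 13 − 7 = 6.
So an augmented thirteenth is an octave plus an augmented sixth. The quality is unchanged.

A6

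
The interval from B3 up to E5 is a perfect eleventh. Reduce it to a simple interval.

P4

Each octave removed subtracts seven from the number: 11 − 7 = 4.
So a perfect eleventh is an octave plus a perfect fourth. The quality is unchanged.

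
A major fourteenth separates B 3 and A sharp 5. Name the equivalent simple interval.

Subtracting seven from the interval number removes an octave: 14 − 7 = 7.
That makes a major fourteenth a compound major seventh — an octave plus a major seventh.

major 7th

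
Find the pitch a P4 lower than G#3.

D#3

The fourth takes the letter from G down to D.
A perfect fourth spans 5 semitones, so from G#3 the target pitch is D#3.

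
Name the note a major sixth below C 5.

Counting six letter names down from C lands on E.
A major sixth is 9 semitones; 9 semitones down from C5 gives Eb4.

E-flat 4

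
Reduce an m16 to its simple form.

minor 2nd

Each octave removed subtracts seven from the number: 16 − 14 = 2.
Quality carries through unchanged, so the simple form is a minor second.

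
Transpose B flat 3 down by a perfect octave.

B flat 2

The letter stays B (same as the start), shifted an octave down.
A perfect octave spans 12 semitones, so from Bb3 the target pitch is Bb2.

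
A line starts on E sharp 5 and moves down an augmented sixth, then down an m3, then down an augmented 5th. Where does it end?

A flat 3

E#5 down an augmented sixth → G4 (10 semitones).
G4 down a minor third → E4 (3 semitones).
E4 down an augmented fifth → Ab3 (8 semitones).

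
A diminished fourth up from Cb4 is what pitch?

Counting four letter names up from C lands on F.
A diminished fourth spans 4 semitones, so from Cb4 the target pitch is Fbb4.

Fbb4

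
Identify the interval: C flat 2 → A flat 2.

C to A spans six letter names (C-D-E-F-G-A): a sixth.
The major sixth spans 9 semitones, and Cb2 to Ab2 is exactly 9 semitones — so this is a major sixth.

major sixth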